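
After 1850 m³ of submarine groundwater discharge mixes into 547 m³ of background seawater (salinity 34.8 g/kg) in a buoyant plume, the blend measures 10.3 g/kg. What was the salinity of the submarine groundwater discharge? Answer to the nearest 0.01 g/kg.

3.06 g/kg

Salt balance: 547×34.8 + 1,850×S = 2,397×10.3
19,035.6 + 1,850·S = 24,689.1
S = (24,689.1 − 19,035.6) / 1,850 = 3.0559 g/kg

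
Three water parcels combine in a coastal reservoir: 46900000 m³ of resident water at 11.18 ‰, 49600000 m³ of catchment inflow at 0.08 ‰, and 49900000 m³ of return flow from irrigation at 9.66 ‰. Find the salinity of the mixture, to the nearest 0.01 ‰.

6.90 ‰

Mass of salt is conserved:
salt = 46,900,000×11.18 + 49,600,000×0.08 + 49,900,000×9.66 = 524,342,000 + 3,968,000 + 482,034,000 = 1,010,344,000
volume = 46,900,000 + 49,600,000 + 49,900,000 = 146,400,000 m³
S = 1,010,344,000 / 146,400,000 = 6.9013 ‰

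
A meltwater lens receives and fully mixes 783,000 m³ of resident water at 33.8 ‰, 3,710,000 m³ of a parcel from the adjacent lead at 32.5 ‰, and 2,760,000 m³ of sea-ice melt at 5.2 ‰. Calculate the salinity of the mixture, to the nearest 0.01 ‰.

By conservation of dissolved salt,
salt = 783,000×33.8 + 3,710,000×32.5 + 2,760,000×5.2 = 26,465,400 + 120,575,000 + 14,352,000 = 161,392,400
volume = 783,000 + 3,710,000 + 2,760,000 = 7,253,000 m³
S = 161,392,400 / 7,253,000 = 22.2518 ‰

22.25 ‰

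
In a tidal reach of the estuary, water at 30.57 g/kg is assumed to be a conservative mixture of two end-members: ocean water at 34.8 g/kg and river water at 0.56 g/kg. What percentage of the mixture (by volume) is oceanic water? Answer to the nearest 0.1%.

87.6%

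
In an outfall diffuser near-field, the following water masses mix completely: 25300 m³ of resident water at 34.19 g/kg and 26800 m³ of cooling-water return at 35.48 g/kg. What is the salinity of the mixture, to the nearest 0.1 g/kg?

34.9 g/kg

Weighted by volume,
salt = 25,300×34.19 + 26,800×35.48 = 865,007 + 950,864 = 1,815,871
volume = 25,300 + 26,800 = 52,100 m³
S = 1,815,871 / 52,100 = 34.854 g/kg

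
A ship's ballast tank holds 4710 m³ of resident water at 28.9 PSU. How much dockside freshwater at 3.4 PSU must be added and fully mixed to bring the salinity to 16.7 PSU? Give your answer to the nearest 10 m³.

Salt balance: 4,710×28.9 + V×3.4 = (4,710+V)×16.7
136,119 + 3.4V = 78,657 + 16.7V
57,462 = 13.3V
V = 4,320.45 m³

4320 m³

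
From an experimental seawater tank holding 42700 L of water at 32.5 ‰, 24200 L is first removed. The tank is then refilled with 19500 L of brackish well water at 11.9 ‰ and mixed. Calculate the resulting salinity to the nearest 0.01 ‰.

Remaining after removal: 18,500 L at 32.5 ‰ (salt = 601,250)
After addition: salt = 601,250 + 19,500×11.9 = 833,300; volume = 38,000 L
S = 833,300 / 38,000 = 21.9289 ‰

21.93 ‰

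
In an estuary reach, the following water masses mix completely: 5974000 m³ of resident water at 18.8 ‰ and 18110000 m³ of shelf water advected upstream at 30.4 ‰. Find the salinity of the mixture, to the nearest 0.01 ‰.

By conservation of dissolved salt,
salt = 5,974,000×18.8 + 18,110,000×30.4 = 112,311,200 + 550,544,000 = 662,855,200
volume = 5,974,000 + 18,110,000 = 24,084,000 m³
S = 662,855,200 / 24,084,000 = 27.5226 ‰

27.52 ‰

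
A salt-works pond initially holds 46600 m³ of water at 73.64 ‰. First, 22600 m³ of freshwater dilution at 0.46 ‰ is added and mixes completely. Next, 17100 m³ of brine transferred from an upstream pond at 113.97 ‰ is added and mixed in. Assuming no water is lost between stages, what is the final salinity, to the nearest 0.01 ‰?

Salt balance:
Initial salt = 46,600×73.64 = 3,431,624
After stage 1: salt = 3,431,624 + 22,600×0.46 = 3,442,020; volume = 69,200 m³; S = 49.74 ‰
After stage 2: salt = 3,442,020 + 17,100×113.97 = 5,390,907; volume = 86,300 m³
S = 5,390,907 / 86,300 = 62.4671 ‰

62.47 ‰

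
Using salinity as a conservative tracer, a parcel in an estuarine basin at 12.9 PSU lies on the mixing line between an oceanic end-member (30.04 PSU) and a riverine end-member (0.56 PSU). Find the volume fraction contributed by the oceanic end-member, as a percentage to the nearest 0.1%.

Let g be the oceanic fraction. Salt balance per unit volume:
g×30.04 + (1−g)×0.56 = 12.9
g = (12.9 − 0.56) / (30.04 − 0.56) = 12.34/29.48 = 0.4186

41.9%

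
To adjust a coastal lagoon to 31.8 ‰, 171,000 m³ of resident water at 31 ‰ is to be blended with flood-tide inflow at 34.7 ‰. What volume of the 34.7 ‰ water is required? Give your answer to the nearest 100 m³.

47200 m³

Salt balance: 171,000×31 + V×34.7 = (171,000+V)×31.8
5,301,000 + 34.7V = 5,437,800 + 31.8V
136,800 = 2.9V
V = 47,172.41 m³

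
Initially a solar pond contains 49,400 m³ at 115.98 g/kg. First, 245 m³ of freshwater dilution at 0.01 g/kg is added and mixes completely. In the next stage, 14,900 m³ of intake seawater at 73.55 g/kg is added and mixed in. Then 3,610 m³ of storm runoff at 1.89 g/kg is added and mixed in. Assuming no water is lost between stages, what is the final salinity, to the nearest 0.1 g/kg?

100.2 g/kg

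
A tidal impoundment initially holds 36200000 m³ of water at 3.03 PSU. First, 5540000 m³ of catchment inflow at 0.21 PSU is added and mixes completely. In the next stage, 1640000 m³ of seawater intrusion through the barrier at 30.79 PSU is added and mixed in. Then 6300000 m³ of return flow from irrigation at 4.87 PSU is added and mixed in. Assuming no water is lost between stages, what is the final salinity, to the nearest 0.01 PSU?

3.87 PSU

Mass of salt is conserved:
Initial salt = 36,200,000×3.03 = 109,686,000
After stage 1: salt = 109,686,000 + 5,540,000×0.21 = 110,849,400; volume = 41,740,000 m³; S = 2.656 PSU
After stage 2: salt = 110,849,400 + 1,640,000×30.79 = 161,345,000; volume = 43,380,000 m³; S = 3.719 PSU
After stage 3: salt = 161,345,000 + 6,300,000×4.87 = 192,026,000; volume = 49,680,000 m³
S = 192,026,000 / 49,680,000 = 3.8653 PSU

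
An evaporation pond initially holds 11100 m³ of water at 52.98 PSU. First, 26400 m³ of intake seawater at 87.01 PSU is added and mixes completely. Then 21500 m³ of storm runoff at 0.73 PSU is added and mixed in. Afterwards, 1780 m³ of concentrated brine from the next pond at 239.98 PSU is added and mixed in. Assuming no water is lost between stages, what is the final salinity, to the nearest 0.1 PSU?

54.8 PSU

Salt balance:
Initial salt = 11,100×52.98 = 588,078
After stage 1: salt = 588,078 + 26,400×87.01 = 2,885,142; volume = 37,500 m³; S = 76.937 PSU
After stage 2: salt = 2,885,142 + 21,500×0.73 = 2,900,837; volume = 59,000 m³; S = 49.167 PSU
After stage 3: salt = 2,900,837 + 1,780×239.98 = 3,328,001.4; volume = 60,780 m³
S = 3,328,001.4 / 60,780 = 54.7549 PSU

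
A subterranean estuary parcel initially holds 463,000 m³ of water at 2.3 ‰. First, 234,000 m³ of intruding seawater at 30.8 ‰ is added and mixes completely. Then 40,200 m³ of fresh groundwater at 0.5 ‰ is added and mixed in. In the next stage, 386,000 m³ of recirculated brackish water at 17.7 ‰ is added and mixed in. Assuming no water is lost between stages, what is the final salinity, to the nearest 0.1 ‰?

13.5 ‰

Total salt / total volume:
Initial salt = 463,000×2.3 = 1,064,900
After stage 1: salt = 1,064,900 + 234,000×30.8 = 8,272,100; volume = 697,000 m³; S = 11.868 ‰
After stage 2: salt = 8,272,100 + 40,200×0.5 = 8,292,200; volume = 737,200 m³; S = 11.248 ‰
After stage 3: salt = 8,292,200 + 386,000×17.7 = 15,124,400; volume = 1,123,200 m³
S = 15,124,400 / 1,123,200 = 13.4655 ‰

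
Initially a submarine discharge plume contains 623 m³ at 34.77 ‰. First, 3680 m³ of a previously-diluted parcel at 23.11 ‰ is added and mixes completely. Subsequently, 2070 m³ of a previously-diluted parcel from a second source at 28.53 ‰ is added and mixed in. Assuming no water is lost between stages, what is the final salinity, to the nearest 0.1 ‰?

26.0 ‰

Weighted by volume,
Initial salt = 623×34.77 = 21,661.71
After stage 1: salt = 21,661.71 + 3,680×23.11 = 106,706.51; volume = 4,303 m³; S = 24.798 ‰
After stage 2: salt = 106,706.51 + 2,070×28.53 = 165,763.61; volume = 6,373 m³
S = 165,763.61 / 6,373 = 26.0103 ‰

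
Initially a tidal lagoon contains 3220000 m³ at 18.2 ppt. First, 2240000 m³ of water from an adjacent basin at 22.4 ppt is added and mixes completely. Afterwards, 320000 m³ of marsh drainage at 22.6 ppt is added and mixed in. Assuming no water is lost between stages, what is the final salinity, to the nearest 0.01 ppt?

Total salt / total volume:
Initial salt = 3,220,000×18.2 = 58,604,000
After stage 1: salt = 58,604,000 + 2,240,000×22.4 = 108,780,000; volume = 5,460,000 m³; S = 19.923 ppt
After stage 2: salt = 108,780,000 + 320,000×22.6 = 116,012,000; volume = 5,780,000 m³
S = 116,012,000 / 5,780,000 = 20.0713 ppt

20.07 ppt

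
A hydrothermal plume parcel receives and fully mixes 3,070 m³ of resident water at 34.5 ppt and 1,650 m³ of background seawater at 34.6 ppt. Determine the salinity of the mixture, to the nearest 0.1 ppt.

Salt balance:
salt = 3,070×34.5 + 1,650×34.6 = 105,915 + 57,090 = 163,005
volume = 3,070 + 1,650 = 4,720 m³
S = 163,005 / 4,720 = 34.535 ppt

34.5 ppt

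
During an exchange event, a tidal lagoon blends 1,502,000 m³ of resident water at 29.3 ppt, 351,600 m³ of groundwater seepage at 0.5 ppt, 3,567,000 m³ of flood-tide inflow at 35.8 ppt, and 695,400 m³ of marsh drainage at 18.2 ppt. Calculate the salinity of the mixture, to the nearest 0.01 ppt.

30.17 ppt

Mass of salt is conserved:
salt = 1,502,000×29.3 + 351,600×0.5 + 3,567,000×35.8 + 695,400×18.2 = 44,008,600 + 175,800 + 127,698,600 + 12,656,280 = 184,539,280
volume = 1,502,000 + 351,600 + 3,567,000 + 695,400 = 6,116,000 m³
S = 184,539,280 / 6,116,000 = 30.1732 ppt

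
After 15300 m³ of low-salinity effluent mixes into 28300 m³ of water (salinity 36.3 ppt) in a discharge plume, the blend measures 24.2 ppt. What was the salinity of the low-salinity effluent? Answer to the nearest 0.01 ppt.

Salt balance: 28,300×36.3 + 15,300×S = 43,600×24.2
1,027,290 + 15,300·S = 1,055,120
S = (1,055,120 − 1,027,290) / 15,300 = 1.819 ppt

1.82 ppt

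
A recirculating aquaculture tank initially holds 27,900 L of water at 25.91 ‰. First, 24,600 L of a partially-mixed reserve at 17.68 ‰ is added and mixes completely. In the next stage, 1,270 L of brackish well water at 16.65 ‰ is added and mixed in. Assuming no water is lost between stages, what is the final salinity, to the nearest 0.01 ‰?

Conserving salt mass:
Initial salt = 27,900×25.91 = 722,889
After stage 1: salt = 722,889 + 24,600×17.68 = 1,157,817; volume = 52,500 L; S = 22.054 ‰
After stage 2: salt = 1,157,817 + 1,270×16.65 = 1,178,962.5; volume = 53,770 L
S = 1,178,962.5 / 53,770 = 21.926 ‰

21.93 ‰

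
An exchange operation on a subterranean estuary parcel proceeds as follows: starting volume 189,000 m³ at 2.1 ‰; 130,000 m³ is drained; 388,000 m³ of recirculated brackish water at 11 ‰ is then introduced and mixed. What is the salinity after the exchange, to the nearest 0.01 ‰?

9.83 ‰

Remaining after removal: 59,000 m³ at 2.1 ‰ (salt = 123,900)
After addition: salt = 123,900 + 388,000×11 = 4,391,900; volume = 447,000 m³
S = 4,391,900 / 447,000 = 9.8253 ‰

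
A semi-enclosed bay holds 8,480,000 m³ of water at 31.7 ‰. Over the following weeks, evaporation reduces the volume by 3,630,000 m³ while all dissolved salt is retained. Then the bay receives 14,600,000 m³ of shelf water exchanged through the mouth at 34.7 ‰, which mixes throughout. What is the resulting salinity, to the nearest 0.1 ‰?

39.9 ‰

After evaporation: salt = 8,480,000×31.7 = 268,816,000; volume = 8,480,000 − 3,630,000 = 4,850,000 m³
After mixing: salt = 268,816,000 + 14,600,000×34.7 = 775,436,000; volume = 4,850,000 + 14,600,000 = 19,450,000 m³
S = 775,436,000 / 19,450,000 = 39.8682 ‰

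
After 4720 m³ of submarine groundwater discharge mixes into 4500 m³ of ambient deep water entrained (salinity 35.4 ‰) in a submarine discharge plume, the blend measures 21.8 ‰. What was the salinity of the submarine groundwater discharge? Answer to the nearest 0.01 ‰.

8.83 ‰

Salt balance: 4,500×35.4 + 4,720×S = 9,220×21.8
159,300 + 4,720·S = 200,996
S = (200,996 − 159,300) / 4,720 = 8.8339 ‰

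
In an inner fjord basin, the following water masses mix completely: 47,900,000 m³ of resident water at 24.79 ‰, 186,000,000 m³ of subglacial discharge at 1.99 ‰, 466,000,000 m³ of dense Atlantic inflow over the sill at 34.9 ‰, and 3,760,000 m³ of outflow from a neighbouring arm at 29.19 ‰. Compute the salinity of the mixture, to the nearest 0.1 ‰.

25.5 ‰

Conserving salt mass:
salt = 47,900,000×24.79 + 186,000,000×1.99 + 466,000,000×34.9 + 3,760,000×29.19 = 1,187,441,000 + 370,140,000 + 16,263,400,000 + 109,754,400 = 17,930,735,400
volume = 47,900,000 + 186,000,000 + 466,000,000 + 3,760,000 = 703,660,000 m³
S = 17,930,735,400 / 703,660,000 = 25.482 ‰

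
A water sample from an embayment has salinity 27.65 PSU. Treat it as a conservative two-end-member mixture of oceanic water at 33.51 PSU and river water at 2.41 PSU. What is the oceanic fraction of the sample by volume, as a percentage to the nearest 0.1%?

81.2%

Let g be the oceanic fraction. Salt balance per unit volume:
g×33.51 + (1−g)×2.41 = 27.65
g = (27.65 − 2.41) / (33.51 − 2.41) = 25.24/31.1 = 0.8116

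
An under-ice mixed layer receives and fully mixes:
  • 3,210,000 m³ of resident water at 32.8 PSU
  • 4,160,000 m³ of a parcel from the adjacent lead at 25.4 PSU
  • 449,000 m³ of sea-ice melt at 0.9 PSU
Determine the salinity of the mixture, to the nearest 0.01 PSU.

By conservation of dissolved salt,
salt = 3,210,000×32.8 + 4,160,000×25.4 + 449,000×0.9 = 105,288,000 + 105,664,000 + 404,100 = 211,356,100
volume = 3,210,000 + 4,160,000 + 449,000 = 7,819,000 m³
S = 211,356,100 / 7,819,000 = 27.0311 PSU

27.03 PSU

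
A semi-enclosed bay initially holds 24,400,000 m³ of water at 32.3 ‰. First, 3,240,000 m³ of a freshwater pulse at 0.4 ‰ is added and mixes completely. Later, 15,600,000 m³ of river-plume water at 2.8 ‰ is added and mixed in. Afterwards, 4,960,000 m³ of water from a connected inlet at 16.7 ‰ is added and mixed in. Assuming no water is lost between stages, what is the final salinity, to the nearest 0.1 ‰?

19.0 ‰

Weighted by volume,
Initial salt = 24,400,000×32.3 = 788,120,000
After stage 1: salt = 788,120,000 + 3,240,000×0.4 = 789,416,000; volume = 27,640,000 m³; S = 28.561 ‰
After stage 2: salt = 789,416,000 + 15,600,000×2.8 = 833,096,000; volume = 43,240,000 m³; S = 19.267 ‰
After stage 3: salt = 833,096,000 + 4,960,000×16.7 = 915,928,000; volume = 48,200,000 m³
S = 915,928,000 / 48,200,000 = 19.0027 ‰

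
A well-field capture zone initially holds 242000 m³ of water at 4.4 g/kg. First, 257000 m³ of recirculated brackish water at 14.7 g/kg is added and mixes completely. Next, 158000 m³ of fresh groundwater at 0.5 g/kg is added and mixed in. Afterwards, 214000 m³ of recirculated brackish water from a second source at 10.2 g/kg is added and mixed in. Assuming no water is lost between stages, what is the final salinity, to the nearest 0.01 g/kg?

Weighted by volume,
Initial salt = 242,000×4.4 = 1,064,800
After stage 1: salt = 1,064,800 + 257,000×14.7 = 4,842,700; volume = 499,000 m³; S = 9.705 g/kg
After stage 2: salt = 4,842,700 + 158,000×0.5 = 4,921,700; volume = 657,000 m³; S = 7.491 g/kg
After stage 3: salt = 4,921,700 + 214,000×10.2 = 7,104,500; volume = 871,000 m³
S = 7,104,500 / 871,000 = 8.1567 g/kg

8.16 g/kg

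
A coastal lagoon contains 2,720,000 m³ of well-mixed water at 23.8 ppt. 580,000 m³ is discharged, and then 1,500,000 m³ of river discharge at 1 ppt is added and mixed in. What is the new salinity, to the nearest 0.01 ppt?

14.40 ppt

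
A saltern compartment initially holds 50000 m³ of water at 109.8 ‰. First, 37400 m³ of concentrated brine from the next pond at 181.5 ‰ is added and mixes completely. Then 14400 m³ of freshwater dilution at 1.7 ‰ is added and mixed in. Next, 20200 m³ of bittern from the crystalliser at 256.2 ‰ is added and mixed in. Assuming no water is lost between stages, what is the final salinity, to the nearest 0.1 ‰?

Mass of salt is conserved:
Initial salt = 50,000×109.8 = 5,490,000
After stage 1: salt = 5,490,000 + 37,400×181.5 = 12,278,100; volume = 87,400 m³; S = 140.482 ‰
After stage 2: salt = 12,278,100 + 14,400×1.7 = 12,302,580; volume = 101,800 m³; S = 120.85 ‰
After stage 3: salt = 12,302,580 + 20,200×256.2 = 17,477,820; volume = 122,000 m³
S = 17,477,820 / 122,000 = 143.2608 ‰

143.3 ‰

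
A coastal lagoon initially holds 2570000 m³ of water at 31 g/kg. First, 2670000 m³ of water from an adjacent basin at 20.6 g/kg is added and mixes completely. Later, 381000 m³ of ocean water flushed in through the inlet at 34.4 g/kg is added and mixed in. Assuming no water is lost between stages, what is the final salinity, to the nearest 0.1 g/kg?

By conservation of dissolved salt,
Initial salt = 2,570,000×31 = 79,670,000
After stage 1: salt = 79,670,000 + 2,670,000×20.6 = 134,672,000; volume = 5,240,000 m³; S = 25.701 g/kg
After stage 2: salt = 134,672,000 + 381,000×34.4 = 147,778,400; volume = 5,621,000 m³
S = 147,778,400 / 5,621,000 = 26.2904 g/kg

26.3 g/kg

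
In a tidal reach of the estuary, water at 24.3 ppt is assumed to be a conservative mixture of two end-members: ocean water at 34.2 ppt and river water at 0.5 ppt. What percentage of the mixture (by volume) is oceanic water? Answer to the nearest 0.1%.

70.6%

Let g be the oceanic fraction. Salt balance per unit volume:
g×34.2 + (1−g)×0.5 = 24.3
g = (24.3 − 0.5) / (34.2 − 0.5) = 23.8/33.7 = 0.7062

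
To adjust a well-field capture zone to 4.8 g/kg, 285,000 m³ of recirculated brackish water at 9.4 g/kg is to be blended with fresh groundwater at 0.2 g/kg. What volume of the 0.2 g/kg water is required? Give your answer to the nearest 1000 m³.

Salt balance: 285,000×9.4 + V×0.2 = (285,000+V)×4.8
2,679,000 + 0.2V = 1,368,000 + 4.8V
1,311,000 = 4.6V
V = 285,000 m³

285000 m³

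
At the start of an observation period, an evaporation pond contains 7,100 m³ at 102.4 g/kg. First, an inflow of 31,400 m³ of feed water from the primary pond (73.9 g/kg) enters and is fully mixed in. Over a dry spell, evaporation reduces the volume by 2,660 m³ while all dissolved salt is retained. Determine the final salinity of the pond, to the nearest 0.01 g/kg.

After mixing: salt = 7,100×102.4 + 31,400×73.9 = 3,047,500; volume = 38,500 m³
After evaporation: salt unchanged = 3,047,500; volume = 38,500 − 2,660 = 35,840 m³
S = 3,047,500 / 35,840 = 85.0307 g/kg

85.03 g/kg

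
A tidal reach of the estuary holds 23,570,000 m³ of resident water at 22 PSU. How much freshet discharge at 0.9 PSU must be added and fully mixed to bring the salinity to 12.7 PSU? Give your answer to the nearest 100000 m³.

Salt balance: 23,570,000×22 + V×0.9 = (23,570,000+V)×12.7
518,540,000 + 0.9V = 299,339,000 + 12.7V
219,201,000 = 11.8V
V = 18,576,355.93 m³

18600000 m³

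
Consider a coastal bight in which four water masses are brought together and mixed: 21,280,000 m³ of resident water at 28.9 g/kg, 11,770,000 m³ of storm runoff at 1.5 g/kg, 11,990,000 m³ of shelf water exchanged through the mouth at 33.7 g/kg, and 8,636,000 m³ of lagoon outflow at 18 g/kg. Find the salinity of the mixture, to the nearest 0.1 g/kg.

Weighted by volume,
salt = 21,280,000×28.9 + 11,770,000×1.5 + 11,990,000×33.7 + 8,636,000×18 = 614,992,000 + 17,655,000 + 404,063,000 + 155,448,000 = 1,192,158,000
volume = 21,280,000 + 11,770,000 + 11,990,000 + 8,636,000 = 53,676,000 m³
S = 1,192,158,000 / 53,676,000 = 22.21 g/kg

22.2 g/kg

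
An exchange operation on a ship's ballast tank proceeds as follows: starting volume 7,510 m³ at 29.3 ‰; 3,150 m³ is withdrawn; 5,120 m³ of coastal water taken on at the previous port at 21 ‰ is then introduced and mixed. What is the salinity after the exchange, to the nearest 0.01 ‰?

Remaining after removal: 4,360 m³ at 29.3 ‰ (salt = 127,748)
After addition: salt = 127,748 + 5,120×21 = 235,268; volume = 9,480 m³
S = 235,268 / 9,480 = 24.8173 ‰

24.82 ‰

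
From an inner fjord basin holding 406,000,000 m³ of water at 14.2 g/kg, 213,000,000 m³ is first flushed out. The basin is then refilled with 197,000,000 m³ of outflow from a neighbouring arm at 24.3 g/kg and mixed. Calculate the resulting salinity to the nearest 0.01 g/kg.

19.30 g/kg

Remaining after removal: 193,000,000 m³ at 14.2 g/kg (salt = 2,740,600,000)
After addition: salt = 2,740,600,000 + 197,000,000×24.3 = 7,527,700,000; volume = 390,000,000 m³
S = 7,527,700,000 / 390,000,000 = 19.3018 g/kg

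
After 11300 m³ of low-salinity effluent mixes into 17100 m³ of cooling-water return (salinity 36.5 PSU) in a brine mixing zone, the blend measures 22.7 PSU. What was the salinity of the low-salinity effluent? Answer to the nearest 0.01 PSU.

1.82 PSU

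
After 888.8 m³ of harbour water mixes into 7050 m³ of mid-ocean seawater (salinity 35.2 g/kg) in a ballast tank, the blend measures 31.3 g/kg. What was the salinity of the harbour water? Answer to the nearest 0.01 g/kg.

0.37 g/kg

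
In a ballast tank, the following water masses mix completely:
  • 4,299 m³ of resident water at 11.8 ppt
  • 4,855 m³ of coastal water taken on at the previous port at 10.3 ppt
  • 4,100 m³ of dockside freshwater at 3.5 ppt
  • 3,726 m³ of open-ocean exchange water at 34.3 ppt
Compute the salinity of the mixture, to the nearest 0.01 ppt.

14.30 ppt

Salt balance:
salt = 4,299×11.8 + 4,855×10.3 + 4,100×3.5 + 3,726×34.3 = 50,728.2 + 50,006.5 + 14,350 + 127,801.8 = 242,886.5
volume = 4,299 + 4,855 + 4,100 + 3,726 = 16,980 m³
S = 242,886.5 / 16,980 = 14.3043 ppt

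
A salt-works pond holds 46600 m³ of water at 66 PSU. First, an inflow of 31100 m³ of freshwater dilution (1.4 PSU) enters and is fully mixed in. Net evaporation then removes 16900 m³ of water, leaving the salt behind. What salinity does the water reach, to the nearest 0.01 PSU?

51.30 PSU

After mixing: salt = 46,600×66 + 31,100×1.4 = 3,119,140; volume = 77,700 m³
After evaporation: salt unchanged = 3,119,140; volume = 77,700 − 16,900 = 60,800 m³
S = 3,119,140 / 60,800 = 51.3016 PSU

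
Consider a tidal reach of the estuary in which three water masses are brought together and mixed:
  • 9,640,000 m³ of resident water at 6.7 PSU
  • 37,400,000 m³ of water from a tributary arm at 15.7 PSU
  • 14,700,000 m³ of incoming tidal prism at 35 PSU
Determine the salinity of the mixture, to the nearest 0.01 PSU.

Conserving salt mass:
salt = 9,640,000×6.7 + 37,400,000×15.7 + 14,700,000×35 = 64,588,000 + 587,180,000 + 514,500,000 = 1,166,268,000
volume = 9,640,000 + 37,400,000 + 14,700,000 = 61,740,000 m³
S = 1,166,268,000 / 61,740,000 = 18.89 PSU

18.89 PSU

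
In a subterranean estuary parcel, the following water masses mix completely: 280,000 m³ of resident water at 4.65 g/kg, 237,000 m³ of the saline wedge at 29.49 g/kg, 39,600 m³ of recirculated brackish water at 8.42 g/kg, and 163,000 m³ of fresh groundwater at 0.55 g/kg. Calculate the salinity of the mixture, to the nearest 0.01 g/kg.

Conserving salt mass:
salt = 280,000×4.65 + 237,000×29.49 + 39,600×8.42 + 163,000×0.55 = 1,302,000 + 6,989,130 + 333,432 + 89,650 = 8,714,212
volume = 280,000 + 237,000 + 39,600 + 163,000 = 719,600 m³
S = 8,714,212 / 719,600 = 12.1098 g/kg

12.11 g/kg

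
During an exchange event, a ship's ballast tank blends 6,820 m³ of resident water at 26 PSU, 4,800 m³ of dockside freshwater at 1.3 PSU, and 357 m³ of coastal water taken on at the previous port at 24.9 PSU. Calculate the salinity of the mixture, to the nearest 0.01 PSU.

Salt balance:
salt = 6,820×26 + 4,800×1.3 + 357×24.9 = 177,320 + 6,240 + 8,889.3 = 192,449.3
volume = 6,820 + 4,800 + 357 = 11,977 m³
S = 192,449.3 / 11,977 = 16.0682 PSU

16.07 PSU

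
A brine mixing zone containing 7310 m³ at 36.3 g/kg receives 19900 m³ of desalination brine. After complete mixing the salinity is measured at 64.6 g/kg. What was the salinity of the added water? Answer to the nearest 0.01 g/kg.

75.00 g/kg

Salt balance: 7,310×36.3 + 19,900×S = 27,210×64.6
265,353 + 19,900·S = 1,757,766
S = (1,757,766 − 265,353) / 19,900 = 74.9956 g/kg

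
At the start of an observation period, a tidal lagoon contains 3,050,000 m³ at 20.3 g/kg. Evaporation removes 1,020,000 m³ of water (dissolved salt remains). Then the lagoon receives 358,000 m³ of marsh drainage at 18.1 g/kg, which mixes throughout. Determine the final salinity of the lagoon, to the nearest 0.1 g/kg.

After evaporation: salt = 3,050,000×20.3 = 61,915,000; volume = 3,050,000 − 1,020,000 = 2,030,000 m³
After mixing: salt = 61,915,000 + 358,000×18.1 = 68,394,800; volume = 2,030,000 + 358,000 = 2,388,000 m³
S = 68,394,800 / 2,388,000 = 28.641 g/kg

28.6 g/kg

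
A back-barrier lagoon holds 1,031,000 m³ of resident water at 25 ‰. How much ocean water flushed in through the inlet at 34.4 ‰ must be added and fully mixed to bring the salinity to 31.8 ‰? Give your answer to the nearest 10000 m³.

Salt balance: 1,031,000×25 + V×34.4 = (1,031,000+V)×31.8
25,775,000 + 34.4V = 32,785,800 + 31.8V
7,010,800 = 2.6V
V = 2,696,461.54 m³

2700000 m³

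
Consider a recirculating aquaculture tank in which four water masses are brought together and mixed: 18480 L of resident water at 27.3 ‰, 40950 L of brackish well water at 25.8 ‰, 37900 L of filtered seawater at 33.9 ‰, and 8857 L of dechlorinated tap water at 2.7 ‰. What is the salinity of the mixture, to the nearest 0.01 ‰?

27.03 ‰

Weighted by volume,
salt = 18,480×27.3 + 40,950×25.8 + 37,900×33.9 + 8,857×2.7 = 504,504 + 1,056,510 + 1,284,810 + 23,913.9 = 2,869,737.9
volume = 18,480 + 40,950 + 37,900 + 8,857 = 106,187 L
S = 2,869,737.9 / 106,187 = 27.0253 ‰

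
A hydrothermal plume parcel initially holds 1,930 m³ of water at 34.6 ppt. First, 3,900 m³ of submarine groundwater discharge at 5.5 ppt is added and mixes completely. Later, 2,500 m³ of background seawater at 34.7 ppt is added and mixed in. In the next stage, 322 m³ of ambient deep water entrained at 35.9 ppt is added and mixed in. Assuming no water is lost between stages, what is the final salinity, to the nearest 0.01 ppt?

Conserving salt mass:
Initial salt = 1,930×34.6 = 66,778
After stage 1: salt = 66,778 + 3,900×5.5 = 88,228; volume = 5,830 m³; S = 15.133 ppt
After stage 2: salt = 88,228 + 2,500×34.7 = 174,978; volume = 8,330 m³; S = 21.006 ppt
After stage 3: salt = 174,978 + 322×35.9 = 186,537.8; volume = 8,652 m³
S = 186,537.8 / 8,652 = 21.5601 ppt

21.56 ppt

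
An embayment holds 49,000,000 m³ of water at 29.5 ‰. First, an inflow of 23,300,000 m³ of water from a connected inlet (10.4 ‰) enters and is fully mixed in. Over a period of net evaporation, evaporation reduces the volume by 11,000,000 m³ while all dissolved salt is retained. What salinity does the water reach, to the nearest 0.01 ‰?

After mixing: salt = 49,000,000×29.5 + 23,300,000×10.4 = 1,687,820,000; volume = 72,300,000 m³
After evaporation: salt unchanged = 1,687,820,000; volume = 72,300,000 − 11,000,000 = 61,300,000 m³
S = 1,687,820,000 / 61,300,000 = 27.5338 ‰

27.53 ‰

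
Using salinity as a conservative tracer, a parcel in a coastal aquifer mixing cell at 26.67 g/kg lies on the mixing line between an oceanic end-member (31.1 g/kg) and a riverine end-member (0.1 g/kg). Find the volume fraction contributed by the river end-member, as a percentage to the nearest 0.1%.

14.3%

Let f be the freshwater fraction. Salt balance per unit volume:
f×0.1 + (1−f)×31.1 = 26.67
f = (31.1 − 26.67) / (31.1 − 0.1) = 4.43/31 = 0.1429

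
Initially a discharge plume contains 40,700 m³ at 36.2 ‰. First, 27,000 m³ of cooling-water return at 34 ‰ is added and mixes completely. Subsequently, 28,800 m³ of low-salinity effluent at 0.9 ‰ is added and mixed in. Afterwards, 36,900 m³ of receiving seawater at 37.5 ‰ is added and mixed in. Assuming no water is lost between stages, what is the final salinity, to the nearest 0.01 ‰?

28.49 ‰

Conserving salt mass:
Initial salt = 40,700×36.2 = 1,473,340
After stage 1: salt = 1,473,340 + 27,000×34 = 2,391,340; volume = 67,700 m³; S = 35.323 ‰
After stage 2: salt = 2,391,340 + 28,800×0.9 = 2,417,260; volume = 96,500 m³; S = 25.049 ‰
After stage 3: salt = 2,417,260 + 36,900×37.5 = 3,801,010; volume = 133,400 m³
S = 3,801,010 / 133,400 = 28.4933 ‰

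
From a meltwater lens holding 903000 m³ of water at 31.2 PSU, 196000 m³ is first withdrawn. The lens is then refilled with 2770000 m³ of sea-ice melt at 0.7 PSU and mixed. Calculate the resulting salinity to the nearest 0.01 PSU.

Remaining after removal: 707,000 m³ at 31.2 PSU (salt = 22,058,400)
After addition: salt = 22,058,400 + 2,770,000×0.7 = 23,997,400; volume = 3,477,000 m³
S = 23,997,400 / 3,477,000 = 6.9018 PSU

6.90 PSU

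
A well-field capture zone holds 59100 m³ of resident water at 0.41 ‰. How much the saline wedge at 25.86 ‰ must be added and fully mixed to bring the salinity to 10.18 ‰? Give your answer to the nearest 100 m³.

36800 m³

Salt balance: 59,100×0.41 + V×25.86 = (59,100+V)×10.18
24,231 + 25.86V = 601,638 + 10.18V
577,407 = 15.68V
V = 36,824.43 m³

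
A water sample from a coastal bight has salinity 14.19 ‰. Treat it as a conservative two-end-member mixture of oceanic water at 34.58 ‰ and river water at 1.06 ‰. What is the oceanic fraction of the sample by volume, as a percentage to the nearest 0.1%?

Let g be the oceanic fraction. Salt balance per unit volume:
g×34.58 + (1−g)×1.06 = 14.19
g = (14.19 − 1.06) / (34.58 − 1.06) = 13.13/33.52 = 0.3917

39.2%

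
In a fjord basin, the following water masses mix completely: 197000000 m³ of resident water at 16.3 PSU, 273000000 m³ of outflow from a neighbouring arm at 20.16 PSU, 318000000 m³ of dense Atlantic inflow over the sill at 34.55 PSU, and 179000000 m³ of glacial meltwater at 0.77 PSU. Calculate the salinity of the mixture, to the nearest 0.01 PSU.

Conserving salt mass:
salt = 197,000,000×16.3 + 273,000,000×20.16 + 318,000,000×34.55 + 179,000,000×0.77 = 3,211,100,000 + 5,503,680,000 + 10,986,900,000 + 137,830,000 = 19,839,510,000
volume = 197,000,000 + 273,000,000 + 318,000,000 + 179,000,000 = 967,000,000 m³
S = 19,839,510,000 / 967,000,000 = 20.5166 PSU

20.52 PSU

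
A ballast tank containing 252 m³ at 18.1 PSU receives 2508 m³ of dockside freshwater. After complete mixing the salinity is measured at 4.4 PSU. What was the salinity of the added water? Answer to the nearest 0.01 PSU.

3.02 PSU

Salt balance: 252×18.1 + 2,508×S = 2,760×4.4
4,561.2 + 2,508·S = 12,144
S = (12,144 − 4,561.2) / 2,508 = 3.0234 PSU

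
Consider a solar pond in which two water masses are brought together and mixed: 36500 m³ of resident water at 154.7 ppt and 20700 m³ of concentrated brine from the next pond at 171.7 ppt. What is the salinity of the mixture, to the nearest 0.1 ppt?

160.9 ppt

Conserving salt mass:
salt = 36,500×154.7 + 20,700×171.7 = 5,646,550 + 3,554,190 = 9,200,740
volume = 36,500 + 20,700 = 57,200 m³
S = 9,200,740 / 57,200 = 160.852 ppt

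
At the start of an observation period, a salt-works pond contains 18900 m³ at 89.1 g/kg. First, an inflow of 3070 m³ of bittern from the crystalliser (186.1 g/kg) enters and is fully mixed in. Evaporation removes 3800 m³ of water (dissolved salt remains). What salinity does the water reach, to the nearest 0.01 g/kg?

After mixing: salt = 18,900×89.1 + 3,070×186.1 = 2,255,317; volume = 21,970 m³
After evaporation: salt unchanged = 2,255,317; volume = 21,970 − 3,800 = 18,170 m³
S = 2,255,317 / 18,170 = 124.1231 g/kg

124.12 g/kg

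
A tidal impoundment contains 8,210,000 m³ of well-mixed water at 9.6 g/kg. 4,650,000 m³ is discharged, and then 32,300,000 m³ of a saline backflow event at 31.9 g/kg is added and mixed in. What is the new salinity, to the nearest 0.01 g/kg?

Remaining after removal: 3,560,000 m³ at 9.6 g/kg (salt = 34,176,000)
After addition: salt = 34,176,000 + 32,300,000×31.9 = 1,064,546,000; volume = 35,860,000 m³
S = 1,064,546,000 / 35,860,000 = 29.6862 g/kg

29.69 g/kg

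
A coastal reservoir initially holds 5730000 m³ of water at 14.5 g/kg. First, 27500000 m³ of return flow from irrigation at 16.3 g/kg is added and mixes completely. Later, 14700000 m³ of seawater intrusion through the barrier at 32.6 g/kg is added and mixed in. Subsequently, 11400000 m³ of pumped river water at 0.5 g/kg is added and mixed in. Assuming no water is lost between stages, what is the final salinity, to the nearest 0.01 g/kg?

17.13 g/kg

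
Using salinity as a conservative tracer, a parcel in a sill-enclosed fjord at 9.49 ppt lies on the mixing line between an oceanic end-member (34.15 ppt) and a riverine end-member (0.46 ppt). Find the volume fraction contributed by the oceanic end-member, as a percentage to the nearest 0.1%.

26.8%

Let g be the oceanic fraction. Salt balance per unit volume:
g×34.15 + (1−g)×0.46 = 9.49
g = (9.49 − 0.46) / (34.15 − 0.46) = 9.03/33.69 = 0.268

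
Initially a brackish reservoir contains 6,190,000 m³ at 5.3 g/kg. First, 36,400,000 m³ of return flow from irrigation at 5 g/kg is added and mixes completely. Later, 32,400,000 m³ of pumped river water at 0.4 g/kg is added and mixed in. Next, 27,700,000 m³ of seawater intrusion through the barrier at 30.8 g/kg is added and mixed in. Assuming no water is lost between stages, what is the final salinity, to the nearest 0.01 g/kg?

10.53 g/kg

By conservation of dissolved salt,
Initial salt = 6,190,000×5.3 = 32,807,000
After stage 1: salt = 32,807,000 + 36,400,000×5 = 214,807,000; volume = 42,590,000 m³; S = 5.044 g/kg
After stage 2: salt = 214,807,000 + 32,400,000×0.4 = 227,767,000; volume = 74,990,000 m³; S = 3.037 g/kg
After stage 3: salt = 227,767,000 + 27,700,000×30.8 = 1,080,927,000; volume = 102,690,000 m³
S = 1,080,927,000 / 102,690,000 = 10.5261 g/kg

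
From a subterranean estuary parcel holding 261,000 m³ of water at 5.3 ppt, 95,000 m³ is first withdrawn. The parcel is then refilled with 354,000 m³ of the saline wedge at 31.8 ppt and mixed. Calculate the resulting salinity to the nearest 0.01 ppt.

Remaining after removal: 166,000 m³ at 5.3 ppt (salt = 879,800)
After addition: salt = 879,800 + 354,000×31.8 = 12,137,000; volume = 520,000 m³
S = 12,137,000 / 520,000 = 23.3404 ppt

23.34 ppt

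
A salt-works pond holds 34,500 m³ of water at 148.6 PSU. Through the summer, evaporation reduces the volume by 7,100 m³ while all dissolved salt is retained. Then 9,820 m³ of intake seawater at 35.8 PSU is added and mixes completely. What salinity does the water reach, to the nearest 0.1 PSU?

147.2 PSU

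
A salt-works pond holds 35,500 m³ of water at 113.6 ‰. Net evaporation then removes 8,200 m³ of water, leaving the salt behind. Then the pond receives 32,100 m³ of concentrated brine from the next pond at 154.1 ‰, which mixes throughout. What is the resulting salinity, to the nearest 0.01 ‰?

After evaporation: salt = 35,500×113.6 = 4,032,800; volume = 35,500 − 8,200 = 27,300 m³
After mixing: salt = 4,032,800 + 32,100×154.1 = 8,979,410; volume = 27,300 + 32,100 = 59,400 m³
S = 8,979,410 / 59,400 = 151.1685 ‰

151.17 ‰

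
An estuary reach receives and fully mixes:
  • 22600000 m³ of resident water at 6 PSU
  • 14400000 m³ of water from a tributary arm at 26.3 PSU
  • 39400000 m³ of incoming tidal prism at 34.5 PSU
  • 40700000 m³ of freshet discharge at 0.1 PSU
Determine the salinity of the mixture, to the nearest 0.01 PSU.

Total salt / total volume:
salt = 22,600,000×6 + 14,400,000×26.3 + 39,400,000×34.5 + 40,700,000×0.1 = 135,600,000 + 378,720,000 + 1,359,300,000 + 4,070,000 = 1,877,690,000
volume = 22,600,000 + 14,400,000 + 39,400,000 + 40,700,000 = 117,100,000 m³
S = 1,877,690,000 / 117,100,000 = 16.0349 PSU

16.03 PSU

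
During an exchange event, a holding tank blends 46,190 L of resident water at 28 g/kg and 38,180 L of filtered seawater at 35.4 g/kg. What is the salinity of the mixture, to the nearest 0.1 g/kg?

31.3 g/kg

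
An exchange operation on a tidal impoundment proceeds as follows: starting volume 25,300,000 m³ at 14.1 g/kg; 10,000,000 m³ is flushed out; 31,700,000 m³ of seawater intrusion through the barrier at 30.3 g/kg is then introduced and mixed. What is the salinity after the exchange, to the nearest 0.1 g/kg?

25.0 g/kg

Remaining after removal: 15,300,000 m³ at 14.1 g/kg (salt = 215,730,000)
After addition: salt = 215,730,000 + 31,700,000×30.3 = 1,176,240,000; volume = 47,000,000 m³
S = 1,176,240,000 / 47,000,000 = 25.0264 g/kg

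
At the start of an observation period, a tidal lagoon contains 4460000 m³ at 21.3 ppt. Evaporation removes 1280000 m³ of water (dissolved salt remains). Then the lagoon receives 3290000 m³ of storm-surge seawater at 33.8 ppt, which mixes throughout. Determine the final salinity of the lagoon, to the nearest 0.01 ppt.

31.87 ppt

After evaporation: salt = 4,460,000×21.3 = 94,998,000; volume = 4,460,000 − 1,280,000 = 3,180,000 m³
After mixing: salt = 94,998,000 + 3,290,000×33.8 = 206,200,000; volume = 3,180,000 + 3,290,000 = 6,470,000 m³
S = 206,200,000 / 6,470,000 = 31.8702 ppt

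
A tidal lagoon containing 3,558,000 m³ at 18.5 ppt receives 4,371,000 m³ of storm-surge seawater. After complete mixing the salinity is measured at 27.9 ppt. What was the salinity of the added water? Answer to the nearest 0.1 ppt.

35.6 ppt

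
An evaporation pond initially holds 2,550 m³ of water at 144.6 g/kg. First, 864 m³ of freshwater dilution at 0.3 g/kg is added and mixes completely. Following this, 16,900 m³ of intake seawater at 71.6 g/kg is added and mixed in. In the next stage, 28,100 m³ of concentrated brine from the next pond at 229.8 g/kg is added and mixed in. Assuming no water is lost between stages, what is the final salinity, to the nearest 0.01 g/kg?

Mass of salt is conserved:
Initial salt = 2,550×144.6 = 368,730
After stage 1: salt = 368,730 + 864×0.3 = 368,989.2; volume = 3,414 m³; S = 108.081 g/kg
After stage 2: salt = 368,989.2 + 16,900×71.6 = 1,579,029.2; volume = 20,314 m³; S = 77.731 g/kg
After stage 3: salt = 1,579,029.2 + 28,100×229.8 = 8,036,409.2; volume = 48,414 m³
S = 8,036,409.2 / 48,414 = 165.9935 g/kg

165.99 g/kg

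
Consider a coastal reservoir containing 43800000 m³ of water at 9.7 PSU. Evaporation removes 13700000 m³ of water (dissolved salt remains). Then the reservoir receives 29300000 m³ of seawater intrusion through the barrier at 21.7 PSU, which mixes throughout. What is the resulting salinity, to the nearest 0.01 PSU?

17.86 PSU

After evaporation: salt = 43,800,000×9.7 = 424,860,000; volume = 43,800,000 − 13,700,000 = 30,100,000 m³
After mixing: salt = 424,860,000 + 29,300,000×21.7 = 1,060,670,000; volume = 30,100,000 + 29,300,000 = 59,400,000 m³
S = 1,060,670,000 / 59,400,000 = 17.8564 PSU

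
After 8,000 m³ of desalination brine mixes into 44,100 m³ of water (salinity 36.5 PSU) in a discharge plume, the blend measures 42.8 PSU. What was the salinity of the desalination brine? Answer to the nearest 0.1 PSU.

Salt balance: 44,100×36.5 + 8,000×S = 52,100×42.8
1,609,650 + 8,000·S = 2,229,880
S = (2,229,880 − 1,609,650) / 8,000 = 77.5288 PSU

77.5 PSU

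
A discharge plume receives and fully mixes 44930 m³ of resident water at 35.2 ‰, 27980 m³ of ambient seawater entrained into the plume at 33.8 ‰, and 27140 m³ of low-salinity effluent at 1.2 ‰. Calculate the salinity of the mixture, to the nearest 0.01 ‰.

25.59 ‰

Conserving salt mass:
salt = 44,930×35.2 + 27,980×33.8 + 27,140×1.2 = 1,581,536 + 945,724 + 32,568 = 2,559,828
volume = 44,930 + 27,980 + 27,140 = 100,050 m³
S = 2,559,828 / 100,050 = 25.5855 ‰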